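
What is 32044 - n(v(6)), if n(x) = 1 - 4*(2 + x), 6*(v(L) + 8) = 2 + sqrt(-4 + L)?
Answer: 96061/3 + 2*sqrt(2)/3 ≈ 32021.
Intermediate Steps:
v(L) = -23/3 + sqrt(-4 + L)/6 (v(L) = -8 + (2 + sqrt(-4 + L))/6 = -8 + (1/3 + sqrt(-4 + L)/6) = -23/3 + sqrt(-4 + L)/6)
n(x) = -7 - 4*x (n(x) = 1 + (-8 - 4*x) = -7 - 4*x)
32044 - n(v(6)) = 32044 - (-7 - 4*(-23/3 + sqrt(-4 + 6)/6)) = 32044 - (-7 - 4*(-23/3 + sqrt(2)/6)) = 32044 - (-7 + (92/3 - 2*sqrt(2)/3)) = 32044 - (71/3 - 2*sqrt(2)/3) = 32044 + (-71/3 + 2*sqrt(2)/3) = 96061/3 + 2*sqrt(2)/3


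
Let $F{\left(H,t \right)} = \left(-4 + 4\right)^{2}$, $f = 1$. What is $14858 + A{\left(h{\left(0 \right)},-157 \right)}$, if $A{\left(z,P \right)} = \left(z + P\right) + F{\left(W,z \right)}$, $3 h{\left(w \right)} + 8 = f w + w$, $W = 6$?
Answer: $\frac{44095}{3} \approx 14698.0$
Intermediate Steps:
$F{\left(H,t \right)} = 0$ ($F{\left(H,t \right)} = 0^{2} = 0$)
$h{\left(w \right)} = - \frac{8}{3} + \frac{2 w}{3}$ ($h{\left(w \right)} = - \frac{8}{3} + \frac{1 w + w}{3} = - \frac{8}{3} + \frac{w + w}{3} = - \frac{8}{3} + \frac{2 w}{3}$)
$A{\left(z,P \right)} = P + z$ ($A{\left(z,P \right)} = \left(z + P\right) + 0 = \left(P + z\right) + 0 = P + z$)
$14858 + A{\left(h{\left(0 \right)},-157 \right)} = 14858 + \left(-157 + \left(- \frac{8}{3} + \frac{2}{3} \cdot 0\right)\right) = 14858 + \left(-157 + \left(- \frac{8}{3} + 0\right)\right) = 14858 - \frac{479}{3} = \frac{44095}{3}$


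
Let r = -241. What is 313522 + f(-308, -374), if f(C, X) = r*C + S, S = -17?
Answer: 387733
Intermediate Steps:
f(C, X) = -17 - 241*C (f(C, X) = -241*C - 17 = -17 - 241*C)
313522 + f(-308, -374) = 313522 + (-17 - 241*(-308)) = 313522 + (-17 + 74228) = 313522 + 74211 = 387733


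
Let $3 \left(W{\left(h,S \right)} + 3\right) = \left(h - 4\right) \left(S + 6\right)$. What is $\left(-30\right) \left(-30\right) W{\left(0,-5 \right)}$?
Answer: $-3900$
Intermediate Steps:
$W{\left(h,S \right)} = -3 + \frac{\left(-4 + h\right) \left(6 + S\right)}{3}$ ($W{\left(h,S \right)} = -3 + \frac{\left(h - 4\right) \left(S + 6\right)}{3} = -3 + \frac{\left(-4 + h\right) \left(6 + S\right)}{3}$)
$\left(-30\right) \left(-30\right) W{\left(0,-5 \right)} = \left(-30\right) \left(-30\right) \left(-11 + 2 \cdot 0 - - \frac{20}{3} + \frac{1}{3} \left(-5\right) 0\right) = 900 \left(-11 + 0 + \frac{20}{3} + 0\right) = 900 \left(- \frac{13}{3}\right) = -3900$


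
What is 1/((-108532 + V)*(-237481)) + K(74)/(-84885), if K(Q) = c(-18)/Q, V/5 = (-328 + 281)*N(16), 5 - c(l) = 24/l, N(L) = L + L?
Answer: -87270651793/86559387645713940 ≈ -1.0082e-6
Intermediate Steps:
N(L) = 2*L
c(l) = 5 - 24/l
V = -7520 (V = 5*((-328 + 281)*(2*16)) = 5*(-47*32) = 5*(-1504) = -7520)
K(Q) = 19/(3*Q) (K(Q) = (5 - 24/(-18))/Q = (5 - 24*(-1/18))/Q = (5 + 4/3)/Q = 19/(3*Q))
1/((-108532 + V)*(-237481)) + K(74)/(-84885) = 1/(-108532 - 7520*(-237481)) + ((19/3)/74)/(-84885) = -1/237481/(-116052) + ((19/3)*(1/74))*(-1/84885) = -1/116052*(-1/237481) + (19/222)*(-1/84885) = 1/27560145012 - 19/18844470 = -87270651793/86559387645713940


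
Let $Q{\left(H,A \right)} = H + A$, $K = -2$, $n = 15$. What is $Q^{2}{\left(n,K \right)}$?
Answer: $169$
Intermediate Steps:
$Q{\left(H,A \right)} = A + H$
$Q^{2}{\left(n,K \right)} = \left(-2 + 15\right)^{2} = 13^{2} = 169$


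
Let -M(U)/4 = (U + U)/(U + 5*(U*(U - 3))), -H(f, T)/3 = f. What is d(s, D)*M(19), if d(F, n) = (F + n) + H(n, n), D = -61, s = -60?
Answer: -496/81 ≈ -6.1235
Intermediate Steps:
H(f, T) = -3*f
d(F, n) = F - 2*n (d(F, n) = (F + n) - 3*n = F - 2*n)
M(U) = -8*U/(U + 5*U*(-3 + U)) (M(U) = -4*(U + U)/(U + 5*(U*(U - 3))) = -4*2*U/(U + 5*(U*(-3 + U))) = -4*2*U/(U + 5*U*(-3 + U)) = -8*U/(U + 5*U*(-3 + U)))
d(s, D)*M(19) = (-60 - 2*(-61))*(-8/(-14 + 5*19)) = (-60 + 122)*(-8/(-14 + 95)) = 62*(-8/81) = -496/81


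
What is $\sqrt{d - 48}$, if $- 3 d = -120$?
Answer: $2 i \sqrt{2} \approx 2.8284 i$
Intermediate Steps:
$d = 40$ ($d = \left(- \frac{1}{3}\right) \left(-120\right) = 40$)
$\sqrt{d - 48} = \sqrt{40 - 48} = \sqrt{-8} = 2 i \sqrt{2}$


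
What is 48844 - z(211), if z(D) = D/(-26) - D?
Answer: 1275641/26 ≈ 49063.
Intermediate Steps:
z(D) = -27*D/26 (z(D) = D*(-1/26) - D = -D/26 - D = -27*D/26)
48844 - z(211) = 48844 - (-27)*211/26 = 48844 - 1*(-5697/26) = 48844 + 5697/26 = 1275641/26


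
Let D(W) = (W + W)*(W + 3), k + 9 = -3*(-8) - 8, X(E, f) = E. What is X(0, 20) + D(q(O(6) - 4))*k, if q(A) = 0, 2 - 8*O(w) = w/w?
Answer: 0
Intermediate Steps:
O(w) = ⅛ (O(w) = ¼ - w/(8*w) = ¼ - ⅛*1 = ¼ - ⅛ = ⅛)
k = 7 (k = -9 + (-3*(-8) - 8) = -9 + (24 - 8) = -9 + 16 = 7)
D(W) = 2*W*(3 + W) (D(W) = (2*W)*(3 + W) = 2*W*(3 + W))
X(0, 20) + D(q(O(6) - 4))*k = 0 + (2*0*(3 + 0))*7 = 0 + (2*0*3)*7 = 0 + 0*7 = 0 + 0 = 0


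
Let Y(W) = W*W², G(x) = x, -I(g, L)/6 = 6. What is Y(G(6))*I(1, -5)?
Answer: -7776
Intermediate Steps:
I(g, L) = -36 (I(g, L) = -6*6 = -36)
Y(W) = W³
Y(G(6))*I(1, -5) = 6³*(-36) = 216*(-36) = -7776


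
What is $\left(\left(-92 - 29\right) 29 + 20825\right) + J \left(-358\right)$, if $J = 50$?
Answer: $-584$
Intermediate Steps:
$\left(\left(-92 - 29\right) 29 + 20825\right) + J \left(-358\right) = \left(\left(-92 - 29\right) 29 + 20825\right) + 50 \left(-358\right) = \left(\left(-121\right) 29 + 20825\right) - 17900 = \left(-3509 + 20825\right) - 17900 = 17316 - 17900 = -584$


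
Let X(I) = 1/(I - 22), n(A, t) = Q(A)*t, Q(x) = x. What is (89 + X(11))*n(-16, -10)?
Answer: 156480/11 ≈ 14225.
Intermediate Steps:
n(A, t) = A*t
X(I) = 1/(-22 + I)
(89 + X(11))*n(-16, -10) = (89 + 1/(-22 + 11))*(-16*(-10)) = (89 + 1/(-11))*160 = (89 - 1/11)*160 = (978/11)*160 = 156480/11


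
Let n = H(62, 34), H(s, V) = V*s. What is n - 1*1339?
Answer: 769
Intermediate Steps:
n = 2108 (n = 34*62 = 2108)
n - 1*1339 = 2108 - 1*1339 = 2108 - 1339 = 769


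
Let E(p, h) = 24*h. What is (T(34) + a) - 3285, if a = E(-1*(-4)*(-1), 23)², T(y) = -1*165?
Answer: 301254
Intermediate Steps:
T(y) = -165
a = 304704 (a = (24*23)² = 552² = 304704)
(T(34) + a) - 3285 = (-165 + 304704) - 3285 = 304539 - 3285 = 301254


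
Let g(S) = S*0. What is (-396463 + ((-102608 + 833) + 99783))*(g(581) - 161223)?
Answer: 64240110465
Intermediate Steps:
g(S) = 0
(-396463 + ((-102608 + 833) + 99783))*(g(581) - 161223) = (-396463 + ((-102608 + 833) + 99783))*(0 - 161223) = (-396463 + (-101775 + 99783))*(-161223) = (-396463 - 1992)*(-161223) = -398455*(-161223) = 64240110465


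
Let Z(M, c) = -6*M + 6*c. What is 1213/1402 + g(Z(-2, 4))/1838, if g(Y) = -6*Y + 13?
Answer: 486222/644219 ≈ 0.75475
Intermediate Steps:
g(Y) = 13 - 6*Y
1213/1402 + g(Z(-2, 4))/1838 = 1213/1402 + (13 - 6*(-6*(-2) + 6*4))/1838 = 1213*(1/1402) + (13 - 6*(12 + 24))*(1/1838) = 1213/1402 + (13 - 6*36)*(1/1838) = 1213/1402 + (13 - 216)*(1/1838) = 1213/1402 - 203*1/1838 = 1213/1402 - 203/1838 = 486222/644219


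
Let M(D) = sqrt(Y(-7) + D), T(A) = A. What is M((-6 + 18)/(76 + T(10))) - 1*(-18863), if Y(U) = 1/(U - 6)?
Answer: 18863 + sqrt(19565)/559 ≈ 18863.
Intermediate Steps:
Y(U) = 1/(-6 + U)
M(D) = sqrt(-1/13 + D) (M(D) = sqrt(1/(-6 - 7) + D) = sqrt(1/(-13) + D) = sqrt(-1/13 + D))
M((-6 + 18)/(76 + T(10))) - 1*(-18863) = sqrt(-13 + 169*((-6 + 18)/(76 + 10)))/13 - 1*(-18863) = sqrt(-13 + 169*(12/86))/13 + 18863 = sqrt(-13 + 169*(12*(1/86)))/13 + 18863 = sqrt(-13 + 169*(6/43))/13 + 18863 = sqrt(-13 + 1014/43)/13 + 18863 = sqrt(455/43)/13 + 18863 = (sqrt(19565)/43)/13 + 18863 = sqrt(19565)/559 + 18863 = 18863 + sqrt(19565)/559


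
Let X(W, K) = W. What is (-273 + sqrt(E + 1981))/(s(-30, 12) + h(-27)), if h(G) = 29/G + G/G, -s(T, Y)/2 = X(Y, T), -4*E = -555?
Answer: 567/50 - 27*sqrt(8479)/1300 ≈ 9.4275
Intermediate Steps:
E = 555/4 (E = -1/4*(-555) = 555/4 ≈ 138.75)
s(T, Y) = -2*Y
h(G) = 1 + 29/G (h(G) = 29/G + 1 = 1 + 29/G)
(-273 + sqrt(E + 1981))/(s(-30, 12) + h(-27)) = (-273 + sqrt(555/4 + 1981))/(-2*12 + (29 - 27)/(-27)) = (-273 + sqrt(8479/4))/(-24 - 1/27*2) = (-273 + sqrt(8479)/2)/(-24 - 2/27) = (-273 + sqrt(8479)/2)/(-650/27) = (-273 + sqrt(8479)/2)*(-27/650) = 567/50 - 27*sqrt(8479)/1300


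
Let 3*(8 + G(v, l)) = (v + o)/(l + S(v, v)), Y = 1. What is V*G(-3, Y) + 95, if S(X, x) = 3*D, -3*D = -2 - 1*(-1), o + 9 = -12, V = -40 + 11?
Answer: 443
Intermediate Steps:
V = -29
o = -21 (o = -9 - 12 = -21)
D = 1/3 (D = -(-2 - 1*(-1))/3 = -(-2 + 1)/3 = -1/3*(-1) = 1/3 ≈ 0.33333)
S(X, x) = 1 (S(X, x) = 3*(1/3) = 1)
G(v, l) = -8 + (-21 + v)/(3*(1 + l)) (G(v, l) = -8 + ((v - 21)/(l + 1))/3 = -8 + ((-21 + v)/(1 + l))/3 = -8 + (-21 + v)/(3*(1 + l)))
V*G(-3, Y) + 95 = -29*(-45 - 3 - 24*1)/(3*(1 + 1)) + 95 = -29*(-45 - 3 - 24)/(3*2) + 95 = -29*(-72)/(3*2) + 95 = -29*(-12) + 95 = 348 + 95 = 443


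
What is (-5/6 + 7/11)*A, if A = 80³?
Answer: -3328000/33 ≈ -1.0085e+5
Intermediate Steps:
A = 512000
(-5/6 + 7/11)*A = (-5/6 + 7/11)*512000 = (-5*⅙ + 7*(1/11))*512000 = (-⅚ + 7/11)*512000 = -13/66*512000 = -3328000/33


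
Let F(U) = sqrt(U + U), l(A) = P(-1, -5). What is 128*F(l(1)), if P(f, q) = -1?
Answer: 128*I*sqrt(2) ≈ 181.02*I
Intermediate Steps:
l(A) = -1
F(U) = sqrt(2)*sqrt(U) (F(U) = sqrt(2*U) = sqrt(2)*sqrt(U))
128*F(l(1)) = 128*(sqrt(2)*sqrt(-1)) = 128*(sqrt(2)*I) = 128*(I*sqrt(2)) = 128*I*sqrt(2)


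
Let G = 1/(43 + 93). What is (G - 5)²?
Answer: 461041/18496 ≈ 24.927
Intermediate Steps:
G = 1/136 ≈ 0.0073529
(G - 5)² = (1/136 - 5)² = (-679/136)² = 461041/18496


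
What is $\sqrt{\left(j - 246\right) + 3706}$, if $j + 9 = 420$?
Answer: $7 \sqrt{79} \approx 62.217$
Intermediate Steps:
$j = 411$ ($j = -9 + 420 = 411$)
$\sqrt{\left(j - 246\right) + 3706} = \sqrt{\left(411 - 246\right) + 3706} = \sqrt{165 + 3706} = \sqrt{3871} = 7 \sqrt{79}$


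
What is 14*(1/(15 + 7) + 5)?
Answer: 777/11 ≈ 70.636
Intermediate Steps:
14*(1/(15 + 7) + 5) = 14*(1/22 + 5) = 14*(111/22) = 777/11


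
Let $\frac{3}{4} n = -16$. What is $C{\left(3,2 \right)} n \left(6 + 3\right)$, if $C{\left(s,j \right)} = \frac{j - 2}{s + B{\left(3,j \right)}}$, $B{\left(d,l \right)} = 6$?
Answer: $0$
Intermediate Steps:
$n = - \frac{64}{3}$ ($n = \frac{4}{3} \left(-16\right) = - \frac{64}{3} \approx -21.333$)
$C{\left(s,j \right)} = \frac{-2 + j}{6 + s}$ ($C{\left(s,j \right)} = \frac{j - 2}{s + 6} = \frac{-2 + j}{6 + s}$)
$C{\left(3,2 \right)} n \left(6 + 3\right) = \frac{-2 + 2}{6 + 3} \left(- \frac{64}{3}\right) \left(6 + 3\right) = \frac{1}{9} \cdot 0 \left(- \frac{64}{3}\right) 9 = 0 \left(- \frac{64}{3}\right) 9 = 0 \cdot 9 = 0$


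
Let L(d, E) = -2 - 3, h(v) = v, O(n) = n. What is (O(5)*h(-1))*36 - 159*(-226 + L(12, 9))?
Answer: 36549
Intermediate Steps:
L(d, E) = -5
(O(5)*h(-1))*36 - 159*(-226 + L(12, 9)) = (5*(-1))*36 - 159*(-226 - 5) = -5*36 - 159*(-231) = -180 - 1*(-36729) = -180 + 36729 = 36549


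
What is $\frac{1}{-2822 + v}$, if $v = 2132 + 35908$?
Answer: $\frac{1}{35218} \approx 2.8395 \cdot 10^{-5}$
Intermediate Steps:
$v = 38040$
$\frac{1}{-2822 + v} = \frac{1}{-2822 + 38040} = \frac{1}{35218}$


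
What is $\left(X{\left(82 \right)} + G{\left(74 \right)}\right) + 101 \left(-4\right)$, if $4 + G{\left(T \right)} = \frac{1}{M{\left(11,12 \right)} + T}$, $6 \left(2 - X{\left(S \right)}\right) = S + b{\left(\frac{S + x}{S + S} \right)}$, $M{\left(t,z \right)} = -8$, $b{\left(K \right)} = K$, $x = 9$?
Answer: $- \frac{4543309}{10824} \approx -419.74$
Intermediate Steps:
$X{\left(S \right)} = 2 - \frac{S}{6} - \frac{9 + S}{12 S}$ ($X{\left(S \right)} = 2 - \frac{S + \frac{S + 9}{S + S}}{6} = 2 - \frac{S + \frac{9 + S}{2 S}}{6} = 2 - \left(\frac{S}{6} + \frac{9 + S}{12 S}\right) = 2 - \frac{S}{6} - \frac{9 + S}{12 S}$)
$G{\left(T \right)} = -4 + \frac{1}{-8 + T}$
$\left(X{\left(82 \right)} + G{\left(74 \right)}\right) + 101 \left(-4\right) = \left(\left(\frac{23}{12} - \frac{3}{4 \cdot 82} - \frac{41}{3}\right) + \frac{33 - 296}{-8 + 74}\right) + 101 \left(-4\right) = \left(\left(\frac{23}{12} - \frac{3}{328} - \frac{41}{3}\right) + \frac{33 - 296}{66}\right) - 404 = \left(\left(\frac{23}{12} - \frac{3}{328} - \frac{41}{3}\right) + \frac{1}{66} \left(-263\right)\right) - 404 = \left(- \frac{3857}{328} - \frac{263}{66}\right) - 404 = - \frac{170413}{10824} - 404 = - \frac{4543309}{10824}$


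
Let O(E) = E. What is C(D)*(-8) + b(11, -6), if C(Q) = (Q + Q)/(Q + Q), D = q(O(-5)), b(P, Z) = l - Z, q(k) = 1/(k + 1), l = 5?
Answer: 3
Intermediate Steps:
q(k) = 1/(1 + k)
b(P, Z) = 5 - Z
D = -¼ (D = 1/(1 - 5) = 1/(-4) = -¼ ≈ -0.25000)
C(Q) = 1 (C(Q) = (2*Q)/((2*Q)) = (2*Q)*(1/(2*Q)) = 1)
C(D)*(-8) + b(11, -6) = 1*(-8) + (5 - 1*(-6)) = -8 + (5 + 6) = -8 + 11 = 3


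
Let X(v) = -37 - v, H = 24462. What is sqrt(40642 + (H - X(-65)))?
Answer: 2*sqrt(16269) ≈ 255.10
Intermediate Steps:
sqrt(40642 + (H - X(-65))) = sqrt(40642 + (24462 - (-37 - 1*(-65)))) = sqrt(40642 + (24462 - (-37 + 65))) = sqrt(40642 + (24462 - 1*28)) = sqrt(40642 + (24462 - 28)) = sqrt(40642 + 24434) = sqrt(65076) = 2*sqrt(16269)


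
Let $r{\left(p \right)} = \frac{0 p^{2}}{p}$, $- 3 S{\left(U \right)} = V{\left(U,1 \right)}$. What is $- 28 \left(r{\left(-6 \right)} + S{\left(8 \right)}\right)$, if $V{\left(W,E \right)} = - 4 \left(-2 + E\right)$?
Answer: $\frac{112}{3} \approx 37.333$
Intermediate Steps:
$V{\left(W,E \right)} = 8 - 4 E$
$S{\left(U \right)} = - \frac{4}{3}$ ($S{\left(U \right)} = - \frac{8 - 4}{3} = \left(- \frac{1}{3}\right) 4 = - \frac{4}{3}$)
$r{\left(p \right)} = 0$ ($r{\left(p \right)} = \frac{0}{p} = 0$)
$- 28 \left(r{\left(-6 \right)} + S{\left(8 \right)}\right) = - 28 \left(0 - \frac{4}{3}\right) = \left(-28\right) \left(- \frac{4}{3}\right) = \frac{112}{3}$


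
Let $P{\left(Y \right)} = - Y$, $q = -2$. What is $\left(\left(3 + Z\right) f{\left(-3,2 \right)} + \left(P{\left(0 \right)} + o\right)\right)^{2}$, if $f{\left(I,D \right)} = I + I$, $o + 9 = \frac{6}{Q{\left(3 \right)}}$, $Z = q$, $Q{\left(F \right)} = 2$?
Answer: $144$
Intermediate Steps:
$Z = -2$
$o = -6$ ($o = -9 + \frac{6}{2} = -9 + 6 \cdot \frac{1}{2} = -9 + 3 = -6$)
$f{\left(I,D \right)} = 2 I$
$\left(\left(3 + Z\right) f{\left(-3,2 \right)} + \left(P{\left(0 \right)} + o\right)\right)^{2} = \left(\left(3 - 2\right) 2 \left(-3\right) - 6\right)^{2} = \left(1 \left(-6\right) + \left(0 - 6\right)\right)^{2} = \left(-6 - 6\right)^{2} = \left(-12\right)^{2} = 144$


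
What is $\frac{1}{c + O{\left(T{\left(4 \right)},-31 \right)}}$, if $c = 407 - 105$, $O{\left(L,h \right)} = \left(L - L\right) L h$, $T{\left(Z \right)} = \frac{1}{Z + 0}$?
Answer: $\frac{1}{302} \approx 0.0033113$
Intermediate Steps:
$T{\left(Z \right)} = \frac{1}{Z}$
$O{\left(L,h \right)} = 0$ ($O{\left(L,h \right)} = 0 L h = 0 h = 0$)
$c = 302$ ($c = 407 - 105 = 302$)
$\frac{1}{c + O{\left(T{\left(4 \right)},-31 \right)}} = \frac{1}{302 + 0} = \frac{1}{302}$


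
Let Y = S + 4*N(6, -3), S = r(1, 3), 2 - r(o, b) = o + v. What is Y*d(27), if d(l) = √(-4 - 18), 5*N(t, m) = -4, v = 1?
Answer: -16*I*√22/5 ≈ -15.009*I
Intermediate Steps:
r(o, b) = 1 - o (r(o, b) = 2 - (o + 1) = 2 - (1 + o) = 2 + (-1 - o) = 1 - o)
S = 0 (S = 1 - 1*1 = 1 - 1 = 0)
N(t, m) = -⅘ (N(t, m) = (⅕)*(-4) = -⅘)
Y = -16/5 (Y = 0 + 4*(-⅘) = 0 - 16/5 = -16/5 ≈ -3.2000)
d(l) = I*√22 (d(l) = √(-22) = I*√22)
Y*d(27) = -16*I*√22/5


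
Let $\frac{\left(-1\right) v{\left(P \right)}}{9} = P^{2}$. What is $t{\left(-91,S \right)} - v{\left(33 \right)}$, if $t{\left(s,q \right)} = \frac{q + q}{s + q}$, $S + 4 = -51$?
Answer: $\frac{715528}{73} \approx 9801.8$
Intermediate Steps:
$S = -55$ ($S = -4 - 51 = -55$)
$t{\left(s,q \right)} = \frac{2 q}{q + s}$
$v{\left(P \right)} = - 9 P^{2}$
$t{\left(-91,S \right)} - v{\left(33 \right)} = 2 \left(-55\right) \frac{1}{-55 - 91} - - 9 \cdot 33^{2} = 2 \left(-55\right) \frac{1}{-146} - \left(-9\right) 1089 = 2 \left(-55\right) \left(- \frac{1}{146}\right) - -9801 = \frac{55}{73} + 9801 = \frac{715528}{73}$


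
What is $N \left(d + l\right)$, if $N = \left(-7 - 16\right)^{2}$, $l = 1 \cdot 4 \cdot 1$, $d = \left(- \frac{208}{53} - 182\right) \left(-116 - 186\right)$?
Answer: $\frac{1574367480}{53} \approx 2.9705 \cdot 10^{7}$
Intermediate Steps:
$d = \frac{2975908}{53}$ ($d = \left(\left(-208\right) \frac{1}{53} - 182\right) \left(-302\right) = \left(- \frac{208}{53} - 182\right) \left(-302\right) = \left(- \frac{9854}{53}\right) \left(-302\right) = \frac{2975908}{53} \approx 56149.0$)
$l = 4$ ($l = 4 \cdot 1 = 4$)
$N = 529$ ($N = \left(-7 - 16\right)^{2} = \left(-23\right)^{2} = 529$)
$N \left(d + l\right) = 529 \left(\frac{2975908}{53} + 4\right) = 529 \cdot \frac{2976120}{53} = \frac{1574367480}{53}$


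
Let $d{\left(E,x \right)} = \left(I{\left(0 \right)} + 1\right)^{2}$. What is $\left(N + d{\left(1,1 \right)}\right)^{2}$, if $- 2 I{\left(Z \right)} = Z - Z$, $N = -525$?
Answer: $274576$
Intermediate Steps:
$I{\left(Z \right)} = 0$ ($I{\left(Z \right)} = - \frac{Z - Z}{2} = \left(- \frac{1}{2}\right) 0 = 0$)
$d{\left(E,x \right)} = 1$ ($d{\left(E,x \right)} = \left(0 + 1\right)^{2} = 1^{2} = 1$)
$\left(N + d{\left(1,1 \right)}\right)^{2} = \left(-525 + 1\right)^{2} = \left(-524\right)^{2} = 274576$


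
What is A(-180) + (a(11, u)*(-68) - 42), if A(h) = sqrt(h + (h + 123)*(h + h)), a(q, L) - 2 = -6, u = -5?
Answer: 230 + 6*sqrt(565) ≈ 372.62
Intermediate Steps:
a(q, L) = -4 (a(q, L) = 2 - 6 = -4)
A(h) = sqrt(h + 2*h*(123 + h)) (A(h) = sqrt(h + (123 + h)*(2*h)) = sqrt(h + 2*h*(123 + h)))
A(-180) + (a(11, u)*(-68) - 42) = sqrt(-180*(247 + 2*(-180))) + (-4*(-68) - 42) = sqrt(-180*(247 - 360)) + (272 - 42) = sqrt(-180*(-113)) + 230 = sqrt(20340) + 230 = 6*sqrt(565) + 230 = 230 + 6*sqrt(565)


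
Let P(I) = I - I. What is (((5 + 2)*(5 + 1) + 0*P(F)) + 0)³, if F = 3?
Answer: 74088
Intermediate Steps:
P(I) = 0
(((5 + 2)*(5 + 1) + 0*P(F)) + 0)³ = (((5 + 2)*(5 + 1) + 0*0) + 0)³ = ((7*6 + 0) + 0)³ = ((42 + 0) + 0)³ = (42 + 0)³ = 42³ = 74088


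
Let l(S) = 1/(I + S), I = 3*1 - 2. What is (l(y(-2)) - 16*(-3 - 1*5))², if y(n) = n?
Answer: 16129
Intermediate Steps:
I = 1 (I = 3 - 2 = 1)
l(S) = 1/(1 + S)
(l(y(-2)) - 16*(-3 - 1*5))² = (1/(1 - 2) - 16*(-3 - 1*5))² = (1/(-1) - 16*(-3 - 5))² = (-1 - 16*(-8))² = (-1 + 128)² = 127² = 16129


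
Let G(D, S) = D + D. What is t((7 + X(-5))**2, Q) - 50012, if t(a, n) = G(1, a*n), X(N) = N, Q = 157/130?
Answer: -50010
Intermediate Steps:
Q = 157/130 (Q = 157*(1/130) = 157/130 ≈ 1.2077)
G(D, S) = 2*D
t(a, n) = 2 (t(a, n) = 2*1 = 2)
t((7 + X(-5))**2, Q) - 50012 = 2 - 50012 = -50010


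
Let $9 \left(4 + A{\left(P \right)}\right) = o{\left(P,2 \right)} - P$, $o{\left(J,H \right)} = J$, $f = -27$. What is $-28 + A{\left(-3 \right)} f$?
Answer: $80$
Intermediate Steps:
$A{\left(P \right)} = -4$ ($A{\left(P \right)} = -4 + \frac{P - P}{9} = -4 + \frac{1}{9} \cdot 0 = -4 + 0 = -4$)
$-28 + A{\left(-3 \right)} f = -28 - -108 = -28 + 108 = 80$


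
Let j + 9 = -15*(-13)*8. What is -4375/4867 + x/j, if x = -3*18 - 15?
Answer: -2373816/2516239 ≈ -0.94340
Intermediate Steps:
j = 1551 (j = -9 - 15*(-13)*8 = -9 + 195*8 = -9 + 1560 = 1551)
x = -69 (x = -54 - 15 = -69)
-4375/4867 + x/j = -4375/4867 - 69/1551 = -4375*1/4867 - 69*1/1551 = -4375/4867 - 23/517 = -2373816/2516239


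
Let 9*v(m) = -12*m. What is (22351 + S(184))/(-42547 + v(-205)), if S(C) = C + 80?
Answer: -67845/126821 ≈ -0.53497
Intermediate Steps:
S(C) = 80 + C
v(m) = -4*m/3 (v(m) = (-12*m)/9 = -4*m/3)
(22351 + S(184))/(-42547 + v(-205)) = (22351 + (80 + 184))/(-42547 - 4/3*(-205)) = (22351 + 264)/(-42547 + 820/3) = 22615/(-126821/3) = 22615*(-3/126821) = -67845/126821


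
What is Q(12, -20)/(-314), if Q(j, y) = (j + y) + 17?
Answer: -9/314 ≈ -0.028662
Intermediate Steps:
Q(j, y) = 17 + j + y
Q(12, -20)/(-314) = (17 + 12 - 20)/(-314) = 9*(-1/314) = -9/314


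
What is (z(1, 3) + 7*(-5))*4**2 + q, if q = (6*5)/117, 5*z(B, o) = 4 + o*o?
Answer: -101038/195 ≈ -518.14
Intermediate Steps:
z(B, o) = 4/5 + o**2/5 (z(B, o) = (4 + o*o)/5 = (4 + o**2)/5 = 4/5 + o**2/5)
q = 10/39 (q = 30*(1/117) = 10/39 ≈ 0.25641)
(z(1, 3) + 7*(-5))*4**2 + q = ((4/5 + (1/5)*3**2) + 7*(-5))*4**2 + 10/39 = ((4/5 + (1/5)*9) - 35)*16 + 10/39 = ((4/5 + 9/5) - 35)*16 + 10/39 = (13/5 - 35)*16 + 10/39 = -162/5*16 + 10/39 = -2592/5 + 10/39 = -101038/195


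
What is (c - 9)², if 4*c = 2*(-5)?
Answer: 529/4 ≈ 132.25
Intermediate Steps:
c = -5/2 (c = (2*(-5))/4 = (¼)*(-10) = -5/2 ≈ -2.5000)
(c - 9)² = (-5/2 - 9)² = (-23/2)² = 529/4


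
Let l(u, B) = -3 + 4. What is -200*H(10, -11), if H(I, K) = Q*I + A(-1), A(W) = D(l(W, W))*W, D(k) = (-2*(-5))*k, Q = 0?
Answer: 2000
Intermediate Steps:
l(u, B) = 1
D(k) = 10*k
A(W) = 10*W (A(W) = (10*1)*W = 10*W)
H(I, K) = -10 (H(I, K) = 0*I + 10*(-1) = 0 - 10 = -10)
-200*H(10, -11) = -200*(-10) = 2000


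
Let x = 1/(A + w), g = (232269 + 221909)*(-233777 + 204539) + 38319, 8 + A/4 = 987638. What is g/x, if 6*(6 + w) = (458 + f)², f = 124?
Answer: -53209401771337560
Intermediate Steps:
A = 3950520 (A = -32 + 4*987638 = -32 + 3950552 = 3950520)
w = 56448 (w = -6 + (458 + 124)²/6 = -6 + (⅙)*582² = -6 + (⅙)*338724 = -6 + 56454 = 56448)
g = -13279218045 (g = 454178*(-29238) + 38319 = -13279256364 + 38319 = -13279218045)
x = 1/4006968 (x = 1/(3950520 + 56448) = 1/4006968 ≈ 2.4957e-7)
g/x = -13279218045/1/4006968 = -13279218045*4006968 = -53209401771337560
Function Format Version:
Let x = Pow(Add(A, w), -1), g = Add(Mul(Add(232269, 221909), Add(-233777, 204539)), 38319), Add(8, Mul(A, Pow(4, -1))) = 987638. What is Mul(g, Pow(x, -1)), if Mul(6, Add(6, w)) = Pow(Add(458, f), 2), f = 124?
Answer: -53209401771337560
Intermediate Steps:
A = 3950520 (A = Add(-32, Mul(4, 987638)) = Add(-32, 3950552) = 3950520)
w = 56448 (w = Add(-6, Mul(Rational(1, 6), Pow(Add(458, 124), 2))) = Add(-6, Mul(Rational(1, 6), Pow(582, 2))) = Add(-6, Mul(Rational(1, 6), 338724)) = Add(-6, 56454) = 56448)
g = -13279218045 (g = Add(Mul(454178, -29238), 38319) = Add(-13279256364, 38319) = -13279218045)
x = Rational(1, 4006968) (x = Pow(Add(3950520, 56448), -1) = Pow(4006968, -1) = Rational(1, 4006968) ≈ 2.4957e-7)
Mul(g, Pow(x, -1)) = Mul(-13279218045, Pow(Rational(1, 4006968), -1)) = Mul(-13279218045, 4006968) = -53209401771337560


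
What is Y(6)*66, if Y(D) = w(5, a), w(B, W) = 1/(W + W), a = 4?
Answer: 33/4 ≈ 8.2500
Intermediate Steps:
w(B, W) = 1/(2*W)
Y(D) = 1/8 (Y(D) = (1/2)/4 = (1/2)*(1/4) = 1/8)
Y(6)*66 = (1/8)*66 = 33/4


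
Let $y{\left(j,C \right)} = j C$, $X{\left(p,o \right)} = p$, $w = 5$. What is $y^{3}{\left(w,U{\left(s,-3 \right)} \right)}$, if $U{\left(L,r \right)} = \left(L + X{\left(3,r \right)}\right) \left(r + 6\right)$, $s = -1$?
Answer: $27000$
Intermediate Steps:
$U{\left(L,r \right)} = \left(3 + L\right) \left(6 + r\right)$ ($U{\left(L,r \right)} = \left(L + 3\right) \left(r + 6\right) = \left(3 + L\right) \left(6 + r\right)$)
$y{\left(j,C \right)} = C j$
$y^{3}{\left(w,U{\left(s,-3 \right)} \right)} = \left(\left(18 + 3 \left(-3\right) + 6 \left(-1\right) - -3\right) 5\right)^{3} = \left(\left(18 - 9 - 6 + 3\right) 5\right)^{3} = \left(6 \cdot 5\right)^{3} = 30^{3} = 27000$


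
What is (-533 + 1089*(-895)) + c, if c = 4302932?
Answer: 3327744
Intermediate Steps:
(-533 + 1089*(-895)) + c = (-533 + 1089*(-895)) + 4302932 = (-533 - 974655) + 4302932 = -975188 + 4302932 = 3327744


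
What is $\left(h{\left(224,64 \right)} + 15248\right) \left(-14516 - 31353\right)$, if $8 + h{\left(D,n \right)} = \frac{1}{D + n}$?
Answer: $- \frac{201324591149}{288} \approx -6.9904 \cdot 10^{8}$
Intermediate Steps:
$h{\left(D,n \right)} = -8 + \frac{1}{D + n}$
$\left(h{\left(224,64 \right)} + 15248\right) \left(-14516 - 31353\right) = \left(\frac{1 - 1792 - 512}{224 + 64} + 15248\right) \left(-14516 - 31353\right) = \left(\frac{1 - 1792 - 512}{288} + 15248\right) \left(-45869\right) = \left(\frac{1}{288} \left(-2303\right) + 15248\right) \left(-45869\right) = \left(- \frac{2303}{288} + 15248\right) \left(-45869\right) = \frac{4389121}{288} \left(-45869\right) = - \frac{201324591149}{288}$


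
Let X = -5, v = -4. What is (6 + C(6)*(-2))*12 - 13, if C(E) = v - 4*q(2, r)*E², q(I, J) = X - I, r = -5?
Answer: -24037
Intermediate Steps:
q(I, J) = -5 - I
C(E) = -4 + 28*E² (C(E) = -4 - 4*(-5 - 1*2)*E² = -4 - 4*(-5 - 2)*E² = -4 - (-28)*E² = -4 + 28*E²)
(6 + C(6)*(-2))*12 - 13 = (6 + (-4 + 28*6²)*(-2))*12 - 13 = (6 + (-4 + 28*36)*(-2))*12 - 13 = (6 + (-4 + 1008)*(-2))*12 - 13 = (6 + 1004*(-2))*12 - 13 = (6 - 2008)*12 - 13 = -2002*12 - 13 = -24024 - 13 = -24037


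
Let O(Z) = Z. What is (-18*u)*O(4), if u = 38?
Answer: -2736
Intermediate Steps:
(-18*u)*O(4) = -18*38*4 = -684*4 = -2736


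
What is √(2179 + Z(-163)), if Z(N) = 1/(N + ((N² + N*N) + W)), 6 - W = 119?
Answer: √6088978137738/52862 ≈ 46.680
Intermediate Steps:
W = -113 (W = 6 - 1*119 = 6 - 119 = -113)
Z(N) = 1/(-113 + N + 2*N²) (Z(N) = 1/(N + ((N² + N*N) - 113)) = 1/(N + ((N² + N²) - 113)) = 1/(N + (2*N² - 113)) = 1/(N + (-113 + 2*N²)) = 1/(-113 + N + 2*N²))
√(2179 + Z(-163)) = √(2179 + 1/(-113 - 163 + 2*(-163)²)) = √(2179 + 1/(-113 - 163 + 2*26569)) = √(2179 + 1/(-113 - 163 + 53138)) = √(2179 + 1/52862) = √(115186299/52862) = √6088978137738/52862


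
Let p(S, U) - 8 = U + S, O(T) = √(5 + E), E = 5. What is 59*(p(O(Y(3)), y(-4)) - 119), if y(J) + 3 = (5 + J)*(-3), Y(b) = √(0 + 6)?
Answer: -6903 + 59*√10 ≈ -6716.4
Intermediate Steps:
Y(b) = √6
y(J) = -18 - 3*J (y(J) = -3 + (5 + J)*(-3) = -3 + (-15 - 3*J) = -18 - 3*J)
O(T) = √10 (O(T) = √(5 + 5) = √10)
p(S, U) = 8 + S + U (p(S, U) = 8 + (U + S) = 8 + (S + U) = 8 + S + U)
59*(p(O(Y(3)), y(-4)) - 119) = 59*((8 + √10 + (-18 - 3*(-4))) - 119) = 59*((8 + √10 + (-18 + 12)) - 119) = 59*((8 + √10 - 6) - 119) = 59*((2 + √10) - 119) = 59*(-117 + √10) = -6903 + 59*√10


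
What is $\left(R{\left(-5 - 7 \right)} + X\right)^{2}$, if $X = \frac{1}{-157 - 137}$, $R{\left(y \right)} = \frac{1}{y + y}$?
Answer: $\frac{2809}{1382976} \approx 0.0020311$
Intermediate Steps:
$R{\left(y \right)} = \frac{1}{2 y}$
$X = - \frac{1}{294}$ ($X = \frac{1}{-294} = - \frac{1}{294} \approx -0.0034014$)
$\left(R{\left(-5 - 7 \right)} + X\right)^{2} = \left(\frac{1}{2 \left(-5 - 7\right)} - \frac{1}{294}\right)^{2} = \left(\frac{1}{2 \left(-12\right)} - \frac{1}{294}\right)^{2} = \left(\frac{1}{2} \left(- \frac{1}{12}\right) - \frac{1}{294}\right)^{2} = \left(- \frac{1}{24} - \frac{1}{294}\right)^{2} = \left(- \frac{53}{1176}\right)^{2} = \frac{2809}{1382976}$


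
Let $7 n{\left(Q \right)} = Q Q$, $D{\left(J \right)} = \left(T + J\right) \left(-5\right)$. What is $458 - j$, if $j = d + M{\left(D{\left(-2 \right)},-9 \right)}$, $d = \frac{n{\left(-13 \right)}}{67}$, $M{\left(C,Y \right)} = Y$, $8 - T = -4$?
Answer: $\frac{218854}{469} \approx 466.64$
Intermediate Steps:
$T = 12$ ($T = 8 - -4 = 8 + 4 = 12$)
$D{\left(J \right)} = -60 - 5 J$ ($D{\left(J \right)} = \left(12 + J\right) \left(-5\right) = -60 - 5 J$)
$n{\left(Q \right)} = \frac{Q^{2}}{7}$ ($n{\left(Q \right)} = \frac{Q Q}{7} = \frac{Q^{2}}{7}$)
$d = \frac{169}{469}$ ($d = \frac{\frac{1}{7} \left(-13\right)^{2}}{67} = \frac{1}{7} \cdot 169 \cdot \frac{1}{67} = \frac{169}{7} \cdot \frac{1}{67} = \frac{169}{469} \approx 0.36034$)
$j = - \frac{4052}{469}$ ($j = \frac{169}{469} - 9 = - \frac{4052}{469} \approx -8.6397$)
$458 - j = 458 - - \frac{4052}{469} = 458 + \frac{4052}{469} = \frac{218854}{469}$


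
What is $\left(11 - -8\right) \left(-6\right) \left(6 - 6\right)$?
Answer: $0$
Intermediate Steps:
$\left(11 - -8\right) \left(-6\right) \left(6 - 6\right) = \left(11 + 8\right) \left(-6\right) 0 = 19 \left(-6\right) 0 = \left(-114\right) 0 = 0$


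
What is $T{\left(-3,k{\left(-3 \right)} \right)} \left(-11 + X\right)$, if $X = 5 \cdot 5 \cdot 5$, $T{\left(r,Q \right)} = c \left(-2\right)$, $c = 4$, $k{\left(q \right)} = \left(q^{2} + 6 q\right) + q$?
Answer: $-912$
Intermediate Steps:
$k{\left(q \right)} = q^{2} + 7 q$
$T{\left(r,Q \right)} = -8$ ($T{\left(r,Q \right)} = 4 \left(-2\right) = -8$)
$X = 125$ ($X = 25 \cdot 5 = 125$)
$T{\left(-3,k{\left(-3 \right)} \right)} \left(-11 + X\right) = - 8 \left(-11 + 125\right) = \left(-8\right) 114 = -912$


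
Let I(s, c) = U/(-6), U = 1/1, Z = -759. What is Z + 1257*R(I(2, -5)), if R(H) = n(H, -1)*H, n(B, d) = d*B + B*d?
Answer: -4973/6 ≈ -828.83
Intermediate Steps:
n(B, d) = 2*B*d (n(B, d) = B*d + B*d = 2*B*d)
U = 1
I(s, c) = -⅙ (I(s, c) = 1/(-6) = 1*(-⅙) = -⅙)
R(H) = -2*H² (R(H) = (2*H*(-1))*H = (-2*H)*H = -2*H²)
Z + 1257*R(I(2, -5)) = -759 + 1257*(-2*(-⅙)²) = -759 + 1257*(-2*1/36) = -759 + 1257*(-1/18) = -759 - 419/6 = -4973/6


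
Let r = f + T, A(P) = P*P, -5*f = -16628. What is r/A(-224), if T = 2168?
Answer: 981/8960 ≈ 0.10949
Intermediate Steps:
f = 16628/5 (f = -1/5*(-16628) = 16628/5 ≈ 3325.6)
A(P) = P**2
r = 27468/5 (r = 16628/5 + 2168 = 27468/5 ≈ 5493.6)
r/A(-224) = 27468/(5*((-224)**2)) = (27468/5)/50176 = (27468/5)*(1/50176) = 981/8960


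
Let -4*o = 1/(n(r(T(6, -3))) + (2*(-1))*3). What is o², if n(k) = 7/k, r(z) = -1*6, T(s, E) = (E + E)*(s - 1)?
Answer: 9/7396 ≈ 0.0012169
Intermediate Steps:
T(s, E) = 2*E*(-1 + s) (T(s, E) = (2*E)*(-1 + s) = 2*E*(-1 + s))
r(z) = -6
o = 3/86 (o = -1/(4*(7/(-6) + (2*(-1))*3)) = -1/(4*(7*(-⅙) - 2*3)) = -1/(4*(-7/6 - 6)) = -1/(4*(-43/6)) = -¼*(-6/43) = 3/86 ≈ 0.034884)
o² = (3/86)² = 9/7396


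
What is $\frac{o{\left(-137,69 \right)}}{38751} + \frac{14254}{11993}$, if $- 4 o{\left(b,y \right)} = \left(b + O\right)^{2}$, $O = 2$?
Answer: $\frac{663618197}{619654324} \approx 1.0709$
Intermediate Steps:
$o{\left(b,y \right)} = - \frac{\left(2 + b\right)^{2}}{4}$ ($o{\left(b,y \right)} = - \frac{\left(b + 2\right)^{2}}{4} = - \frac{\left(2 + b\right)^{2}}{4}$)
$\frac{o{\left(-137,69 \right)}}{38751} + \frac{14254}{11993} = \frac{\left(- \frac{1}{4}\right) \left(2 - 137\right)^{2}}{38751} + \frac{14254}{11993} = - \frac{\left(-135\right)^{2}}{4} \cdot \frac{1}{38751} + 14254 \cdot \frac{1}{11993} = \left(- \frac{1}{4}\right) 18225 \cdot \frac{1}{38751} + \frac{14254}{11993} = \left(- \frac{18225}{4}\right) \frac{1}{38751} + \frac{14254}{11993} = - \frac{6075}{51668} + \frac{14254}{11993} = \frac{663618197}{619654324}$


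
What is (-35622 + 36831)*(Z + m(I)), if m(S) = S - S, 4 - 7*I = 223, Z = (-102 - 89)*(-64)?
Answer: 14778816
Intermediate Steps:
Z = 12224 (Z = -191*(-64) = 12224)
I = -219/7 (I = 4/7 - ⅐*223 = 4/7 - 223/7 = -219/7 ≈ -31.286)
m(S) = 0
(-35622 + 36831)*(Z + m(I)) = (-35622 + 36831)*(12224 + 0) = 1209*12224 = 14778816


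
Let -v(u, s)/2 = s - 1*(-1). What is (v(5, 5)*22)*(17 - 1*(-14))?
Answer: -8184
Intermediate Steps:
v(u, s) = -2 - 2*s (v(u, s) = -2*(s - 1*(-1)) = -2*(s + 1) = -2*(1 + s) = -2 - 2*s)
(v(5, 5)*22)*(17 - 1*(-14)) = ((-2 - 2*5)*22)*(17 - 1*(-14)) = ((-2 - 10)*22)*(17 + 14) = -12*22*31 = -264*31 = -8184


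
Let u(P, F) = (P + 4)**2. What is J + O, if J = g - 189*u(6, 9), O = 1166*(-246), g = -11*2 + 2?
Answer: -305756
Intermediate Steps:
u(P, F) = (4 + P)**2
g = -20 (g = -22 + 2 = -20)
O = -286836
J = -18920 (J = -20 - 189*(4 + 6)**2 = -20 - 189*10**2 = -20 - 189*100 = -20 - 18900 = -18920)
J + O = -18920 - 286836 = -305756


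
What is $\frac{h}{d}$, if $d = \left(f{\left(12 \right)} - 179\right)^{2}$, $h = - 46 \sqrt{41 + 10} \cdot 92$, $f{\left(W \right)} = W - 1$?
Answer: $- \frac{529 \sqrt{51}}{3528} \approx -1.0708$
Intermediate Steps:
$f{\left(W \right)} = -1 + W$ ($f{\left(W \right)} = W - 1 = -1 + W$)
$h = - 4232 \sqrt{51}$ ($h = - 46 \sqrt{51} \cdot 92 = - 4232 \sqrt{51} \approx -30223.0$)
$d = 28224$ ($d = \left(\left(-1 + 12\right) - 179\right)^{2} = \left(11 - 179\right)^{2} = \left(-168\right)^{2} = 28224$)
$\frac{h}{d} = \frac{\left(-4232\right) \sqrt{51}}{28224} = - 4232 \sqrt{51} \cdot \frac{1}{28224} = - \frac{529 \sqrt{51}}{3528}$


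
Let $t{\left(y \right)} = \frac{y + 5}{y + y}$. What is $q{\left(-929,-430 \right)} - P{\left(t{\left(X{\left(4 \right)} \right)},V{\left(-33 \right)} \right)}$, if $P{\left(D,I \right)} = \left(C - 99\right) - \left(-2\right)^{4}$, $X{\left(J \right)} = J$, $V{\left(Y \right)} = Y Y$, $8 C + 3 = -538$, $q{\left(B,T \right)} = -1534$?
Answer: $- \frac{10811}{8} \approx -1351.4$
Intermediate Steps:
$C = - \frac{541}{8}$ ($C = - \frac{3}{8} + \frac{1}{8} \left(-538\right) = - \frac{3}{8} - \frac{269}{4} = - \frac{541}{8} \approx -67.625$)
$V{\left(Y \right)} = Y^{2}$
$t{\left(y \right)} = \frac{5 + y}{2 y}$
$P{\left(D,I \right)} = - \frac{1461}{8}$ ($P{\left(D,I \right)} = \left(- \frac{541}{8} - 99\right) - \left(-2\right)^{4} = \left(- \frac{541}{8} - 99\right) - 16 = - \frac{1333}{8} - 16 = - \frac{1461}{8}$)
$q{\left(-929,-430 \right)} - P{\left(t{\left(X{\left(4 \right)} \right)},V{\left(-33 \right)} \right)} = -1534 - - \frac{1461}{8} = -1534 + \frac{1461}{8} = - \frac{10811}{8}$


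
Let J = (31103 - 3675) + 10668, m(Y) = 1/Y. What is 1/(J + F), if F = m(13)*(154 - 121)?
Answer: 13/495281 ≈ 2.6248e-5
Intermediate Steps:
m(Y) = 1/Y
J = 38096 (J = 27428 + 10668 = 38096)
F = 33/13 (F = (154 - 121)/13 = (1/13)*33 = 33/13 ≈ 2.5385)
1/(J + F) = 1/(38096 + 33/13) = 1/(495281/13) = 13/495281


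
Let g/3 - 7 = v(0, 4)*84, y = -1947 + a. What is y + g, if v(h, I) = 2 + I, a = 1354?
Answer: 940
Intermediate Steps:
y = -593 (y = -1947 + 1354 = -593)
g = 1533 (g = 21 + 3*((2 + 4)*84) = 21 + 3*(6*84) = 21 + 3*504 = 21 + 1512 = 1533)
y + g = -593 + 1533 = 940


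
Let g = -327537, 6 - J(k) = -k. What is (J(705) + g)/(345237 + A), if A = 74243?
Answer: -163413/209740 ≈ -0.77912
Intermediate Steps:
J(k) = 6 + k (J(k) = 6 - (-1)*k = 6 + k)
(J(705) + g)/(345237 + A) = ((6 + 705) - 327537)/(345237 + 74243) = (711 - 327537)/419480 = -326826*1/419480 = -163413/209740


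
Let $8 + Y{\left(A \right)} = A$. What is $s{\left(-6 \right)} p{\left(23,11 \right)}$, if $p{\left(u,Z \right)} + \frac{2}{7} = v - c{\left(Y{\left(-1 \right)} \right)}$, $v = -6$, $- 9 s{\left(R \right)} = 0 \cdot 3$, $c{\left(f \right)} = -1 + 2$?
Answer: $0$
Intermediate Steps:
$Y{\left(A \right)} = -8 + A$
$c{\left(f \right)} = 1$
$s{\left(R \right)} = 0$ ($s{\left(R \right)} = - \frac{0 \cdot 3}{9} = \left(- \frac{1}{9}\right) 0 = 0$)
$p{\left(u,Z \right)} = - \frac{51}{7}$ ($p{\left(u,Z \right)} = - \frac{2}{7} - 7 = - \frac{51}{7}$)
$s{\left(-6 \right)} p{\left(23,11 \right)} = 0 \left(- \frac{51}{7}\right) = 0$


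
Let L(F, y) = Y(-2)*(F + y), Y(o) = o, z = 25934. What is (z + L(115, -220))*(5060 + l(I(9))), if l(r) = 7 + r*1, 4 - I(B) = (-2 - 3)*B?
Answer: 133752704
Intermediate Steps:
I(B) = 4 + 5*B (I(B) = 4 - (-2 - 3)*B = 4 - (-5)*B = 4 + 5*B)
L(F, y) = -2*F - 2*y (L(F, y) = -2*(F + y) = -2*F - 2*y)
l(r) = 7 + r
(z + L(115, -220))*(5060 + l(I(9))) = (25934 + (-2*115 - 2*(-220)))*(5060 + (7 + (4 + 5*9))) = (25934 + (-230 + 440))*(5060 + (7 + (4 + 45))) = (25934 + 210)*(5060 + (7 + 49)) = 26144*(5060 + 56) = 26144*5116 = 133752704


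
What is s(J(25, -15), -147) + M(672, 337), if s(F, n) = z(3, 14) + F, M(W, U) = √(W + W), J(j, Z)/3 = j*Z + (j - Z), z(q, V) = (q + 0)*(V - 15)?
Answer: -1008 + 8*√21 ≈ -971.34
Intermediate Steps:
z(q, V) = q*(-15 + V)
J(j, Z) = -3*Z + 3*j + 3*Z*j (J(j, Z) = 3*(j*Z + (j - Z)) = 3*(Z*j + (j - Z)) = 3*(j - Z + Z*j) = -3*Z + 3*j + 3*Z*j)
M(W, U) = √2*√W (M(W, U) = √(2*W) = √2*√W)
s(F, n) = -3 + F (s(F, n) = 3*(-15 + 14) + F = 3*(-1) + F = -3 + F)
s(J(25, -15), -147) + M(672, 337) = (-3 + (-3*(-15) + 3*25 + 3*(-15)*25)) + √2*√672 = (-3 + (45 + 75 - 1125)) + √2*(4*√42) = (-3 - 1005) + 8*√21 = -1008 + 8*√21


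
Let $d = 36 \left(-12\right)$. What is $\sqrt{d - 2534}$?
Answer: $i \sqrt{2966} \approx 54.461 i$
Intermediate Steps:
$d = -432$
$\sqrt{d - 2534} = \sqrt{-432 - 2534} = \sqrt{-2966} = i \sqrt{2966}$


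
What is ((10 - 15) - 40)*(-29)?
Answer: 1305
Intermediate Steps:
((10 - 15) - 40)*(-29) = (-5 - 40)*(-29) = -45*(-29) = 1305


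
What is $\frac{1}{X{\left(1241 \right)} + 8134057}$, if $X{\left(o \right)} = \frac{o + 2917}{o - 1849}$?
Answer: $\frac{304}{2472751249} \approx 1.2294 \cdot 10^{-7}$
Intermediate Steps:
$X{\left(o \right)} = \frac{2917 + o}{-1849 + o}$
$\frac{1}{X{\left(1241 \right)} + 8134057} = \frac{1}{\frac{2917 + 1241}{-1849 + 1241} + 8134057} = \frac{1}{\frac{1}{-608} \cdot 4158 + 8134057} = \frac{1}{\left(- \frac{1}{608}\right) 4158 + 8134057} = \frac{1}{- \frac{2079}{304} + 8134057} = \frac{1}{\frac{2472751249}{304}} = \frac{304}{2472751249}$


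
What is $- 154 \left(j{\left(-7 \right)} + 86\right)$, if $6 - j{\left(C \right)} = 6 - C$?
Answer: $-12166$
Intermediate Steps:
$j{\left(C \right)} = C$ ($j{\left(C \right)} = 6 - \left(6 - C\right) = 6 + \left(-6 + C\right) = C$)
$- 154 \left(j{\left(-7 \right)} + 86\right) = - 154 \left(-7 + 86\right) = \left(-154\right) 79 = -12166$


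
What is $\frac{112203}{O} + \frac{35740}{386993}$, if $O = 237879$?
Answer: $\frac{5769285671}{10228611983} \approx 0.56403$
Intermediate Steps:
$\frac{112203}{O} + \frac{35740}{386993} = \frac{112203}{237879} + \frac{35740}{386993} = 112203 \cdot \frac{1}{237879} + 35740 \cdot \frac{1}{386993} = \frac{12467}{26431} + \frac{35740}{386993} = \frac{5769285671}{10228611983}$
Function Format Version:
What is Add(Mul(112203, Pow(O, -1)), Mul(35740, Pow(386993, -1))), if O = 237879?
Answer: Rational(5769285671, 10228611983) ≈ 0.56403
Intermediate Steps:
Add(Mul(112203, Pow(O, -1)), Mul(35740, Pow(386993, -1))) = Add(Mul(112203, Pow(237879, -1)), Mul(35740, Pow(386993, -1))) = Add(Mul(112203, Rational(1, 237879)), Mul(35740, Rational(1, 386993))) = Add(Rational(12467, 26431), Rational(35740, 386993)) = Rational(5769285671, 10228611983)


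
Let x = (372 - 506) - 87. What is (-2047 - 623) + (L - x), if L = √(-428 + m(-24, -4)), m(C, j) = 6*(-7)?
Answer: -2449 + I*√470 ≈ -2449.0 + 21.679*I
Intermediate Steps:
m(C, j) = -42
x = -221 (x = -134 - 87 = -221)
L = I*√470 (L = √(-428 - 42) = √(-470) = I*√470 ≈ 21.679*I)
(-2047 - 623) + (L - x) = (-2047 - 623) + (I*√470 - 1*(-221)) = -2670 + (I*√470 + 221) = -2670 + (221 + I*√470) = -2449 + I*√470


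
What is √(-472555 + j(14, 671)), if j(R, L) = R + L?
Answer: 21*I*√1070 ≈ 686.93*I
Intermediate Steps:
j(R, L) = L + R
√(-472555 + j(14, 671)) = √(-472555 + (671 + 14)) = √(-472555 + 685) = √(-471870) = 21*I*√1070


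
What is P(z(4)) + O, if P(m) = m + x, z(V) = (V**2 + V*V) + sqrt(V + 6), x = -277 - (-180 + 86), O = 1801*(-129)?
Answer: -232480 + sqrt(10) ≈ -2.3248e+5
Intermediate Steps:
O = -232329
x = -183 (x = -277 - 1*(-94) = -277 + 94 = -183)
z(V) = sqrt(6 + V) + 2*V**2 (z(V) = (V**2 + V**2) + sqrt(6 + V) = 2*V**2 + sqrt(6 + V) = sqrt(6 + V) + 2*V**2)
P(m) = -183 + m (P(m) = m - 183 = -183 + m)
P(z(4)) + O = (-183 + (sqrt(6 + 4) + 2*4**2)) - 232329 = (-183 + (sqrt(10) + 2*16)) - 232329 = (-183 + (sqrt(10) + 32)) - 232329 = (-183 + (32 + sqrt(10))) - 232329 = (-151 + sqrt(10)) - 232329 = -232480 + sqrt(10)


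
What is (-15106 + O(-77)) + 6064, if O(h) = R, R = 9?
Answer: -9033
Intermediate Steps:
O(h) = 9
(-15106 + O(-77)) + 6064 = (-15106 + 9) + 6064 = -15097 + 6064 = -9033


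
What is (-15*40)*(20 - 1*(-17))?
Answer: -22200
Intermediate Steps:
(-15*40)*(20 - 1*(-17)) = -600*(20 + 17) = -600*37 = -22200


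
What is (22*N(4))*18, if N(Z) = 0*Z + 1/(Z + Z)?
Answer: 99/2 ≈ 49.500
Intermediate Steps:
N(Z) = 1/(2*Z) (N(Z) = 0 + 1/(2*Z) = 1/(2*Z))
(22*N(4))*18 = (22*((1/2)/4))*18 = (22*((1/2)*(1/4)))*18 = (22*(1/8))*18 = (11/4)*18 = 99/2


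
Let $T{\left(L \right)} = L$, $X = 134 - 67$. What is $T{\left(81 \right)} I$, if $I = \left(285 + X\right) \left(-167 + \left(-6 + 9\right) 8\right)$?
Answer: $-4077216$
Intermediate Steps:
$X = 67$
$I = -50336$ ($I = \left(285 + 67\right) \left(-167 + \left(-6 + 9\right) 8\right) = 352 \left(-167 + 3 \cdot 8\right) = 352 \left(-167 + 24\right) = 352 \left(-143\right) = -50336$)
$T{\left(81 \right)} I = 81 \left(-50336\right) = -4077216$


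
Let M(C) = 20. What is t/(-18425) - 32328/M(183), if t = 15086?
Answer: -29797256/18425 ≈ -1617.2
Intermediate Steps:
t/(-18425) - 32328/M(183) = 15086/(-18425) - 32328/20 = 15086*(-1/18425) - 32328*1/20 = -15086/18425 - 8082/5 = -29797256/18425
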